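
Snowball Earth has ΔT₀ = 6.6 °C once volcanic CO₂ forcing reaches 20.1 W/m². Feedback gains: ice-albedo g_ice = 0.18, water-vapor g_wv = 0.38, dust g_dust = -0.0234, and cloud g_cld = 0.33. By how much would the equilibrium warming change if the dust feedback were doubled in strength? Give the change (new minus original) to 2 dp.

Original: g = 0.8666, ΔT = 6.6/(1−0.8666) = 49.4753 °C.
With doubled dust: g' = 0.8432, ΔT' = 6.6/(1−0.8432) = 42.0918 °C.
Change = 42.0918 − 49.4753 = -7.38 °C.

-7.38 °C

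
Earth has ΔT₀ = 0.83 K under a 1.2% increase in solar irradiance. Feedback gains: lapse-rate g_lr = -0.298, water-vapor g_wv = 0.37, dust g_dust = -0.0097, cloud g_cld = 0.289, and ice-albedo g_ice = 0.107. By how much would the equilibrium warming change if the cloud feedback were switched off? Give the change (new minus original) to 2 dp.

Original: g = 0.4583, ΔT = 0.83/(1−0.4583) = 1.5322 K.
Without cloud: g' = 0.1693, ΔT' = 0.83/(1−0.1693) = 0.9992 K.
Change = 0.9992 − 1.5322 = -0.53 K.

-0.53 K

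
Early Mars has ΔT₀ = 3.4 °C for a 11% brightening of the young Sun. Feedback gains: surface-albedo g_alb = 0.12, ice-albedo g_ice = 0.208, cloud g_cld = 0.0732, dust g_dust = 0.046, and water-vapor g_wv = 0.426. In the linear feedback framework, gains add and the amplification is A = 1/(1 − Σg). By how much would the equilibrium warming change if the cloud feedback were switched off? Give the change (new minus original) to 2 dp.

Original: g = 0.8732, ΔT = 3.4/(1−0.8732) = 26.8139 °C.
Without cloud: g' = 0.8, ΔT' = 3.4/(1−0.8) = 17.0000 °C.
Change = 17.0000 − 26.8139 = -9.81 °C.

-9.81 °C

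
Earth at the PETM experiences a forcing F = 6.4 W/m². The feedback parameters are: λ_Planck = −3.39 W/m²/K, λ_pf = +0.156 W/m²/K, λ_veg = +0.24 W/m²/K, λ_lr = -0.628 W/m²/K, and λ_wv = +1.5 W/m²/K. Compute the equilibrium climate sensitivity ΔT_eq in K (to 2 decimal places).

3.02 K

Net feedback parameter λ = (−3.39) + (+0.156) + (+0.24) + (-0.628) + (+1.5) = -2.122 W/m²/K.
ΔT = −F/λ = −6.4/(-2.122) = 3.02 K.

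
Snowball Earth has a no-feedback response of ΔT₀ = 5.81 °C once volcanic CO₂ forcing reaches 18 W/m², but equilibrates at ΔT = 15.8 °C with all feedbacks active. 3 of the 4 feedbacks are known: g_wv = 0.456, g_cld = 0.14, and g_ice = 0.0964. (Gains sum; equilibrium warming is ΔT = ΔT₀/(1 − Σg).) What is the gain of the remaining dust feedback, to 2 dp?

-0.06

Amplification A = ΔT/ΔT₀ = 15.8/5.81 = 2.719.
Total gain g = 1 − 1/A = 1 − 1/2.719 = 0.6322.
Known gains sum to 0.456 + 0.14 + 0.0964 = 0.6924.
g_dust = 0.6322 − 0.6924 = -0.06.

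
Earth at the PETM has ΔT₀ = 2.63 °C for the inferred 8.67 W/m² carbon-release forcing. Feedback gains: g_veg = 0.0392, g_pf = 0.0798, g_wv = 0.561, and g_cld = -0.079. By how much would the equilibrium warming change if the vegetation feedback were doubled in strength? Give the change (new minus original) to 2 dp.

0.72 °C

Original: g = 0.601, ΔT = 2.63/(1−0.601) = 6.5915 °C.
With doubled vegetation: g' = 0.6402, ΔT' = 2.63/(1−0.6402) = 7.3096 °C.
Change = 7.3096 − 6.5915 = 0.72 °C.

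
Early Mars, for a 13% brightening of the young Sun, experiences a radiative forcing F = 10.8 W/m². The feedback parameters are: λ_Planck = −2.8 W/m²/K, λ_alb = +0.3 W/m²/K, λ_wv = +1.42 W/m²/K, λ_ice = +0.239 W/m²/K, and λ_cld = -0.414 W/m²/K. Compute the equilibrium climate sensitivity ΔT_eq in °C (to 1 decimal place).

8.6 °C

Net feedback parameter λ = (−2.8) + (+0.3) + (+1.42) + (+0.239) + (-0.414) = -1.255 W/m²/K.
ΔT = −F/λ = −10.8/(-1.255) = 8.6 °C.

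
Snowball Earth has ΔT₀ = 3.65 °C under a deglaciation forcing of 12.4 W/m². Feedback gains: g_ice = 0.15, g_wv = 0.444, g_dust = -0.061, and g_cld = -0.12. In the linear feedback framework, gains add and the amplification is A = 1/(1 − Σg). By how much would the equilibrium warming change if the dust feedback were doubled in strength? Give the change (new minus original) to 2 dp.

Original: g = 0.413, ΔT = 3.65/(1−0.413) = 6.2181 °C.
With doubled dust: g' = 0.352, ΔT' = 3.65/(1−0.352) = 5.6327 °C.
Change = 5.6327 − 6.2181 = -0.59 °C.

-0.59 °C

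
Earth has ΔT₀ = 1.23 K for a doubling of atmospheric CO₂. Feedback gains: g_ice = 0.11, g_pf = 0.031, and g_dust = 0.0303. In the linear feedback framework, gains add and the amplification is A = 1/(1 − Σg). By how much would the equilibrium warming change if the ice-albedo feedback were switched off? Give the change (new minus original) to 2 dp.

Original: g = 0.1713, ΔT = 1.23/(1−0.1713) = 1.4843 K.
Without ice-albedo: g' = 0.0613, ΔT' = 1.23/(1−0.0613) = 1.3103 K.
Change = 1.3103 − 1.4843 = -0.17 K.

-0.17 K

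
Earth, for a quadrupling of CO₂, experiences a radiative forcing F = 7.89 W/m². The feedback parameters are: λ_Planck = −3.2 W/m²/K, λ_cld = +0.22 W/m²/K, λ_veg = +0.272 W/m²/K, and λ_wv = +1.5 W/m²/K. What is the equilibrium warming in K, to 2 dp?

Net feedback parameter λ = (−3.2) + (+0.22) + (+0.272) + (+1.5) = -1.208 W/m²/K.
ΔT = −F/λ = −7.89/(-1.208) = 6.53 K.

6.53 K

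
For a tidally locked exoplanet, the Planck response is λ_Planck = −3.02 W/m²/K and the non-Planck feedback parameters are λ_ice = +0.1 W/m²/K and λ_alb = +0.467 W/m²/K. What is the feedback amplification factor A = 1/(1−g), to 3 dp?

1.231

Convert to gains: g_ice = 0.1/3.02 = 0.03311; g_alb = 0.467/3.02 = 0.1546.
Total gain g = 0.18771.
A = 1/(1 − 0.18771) = 1.231.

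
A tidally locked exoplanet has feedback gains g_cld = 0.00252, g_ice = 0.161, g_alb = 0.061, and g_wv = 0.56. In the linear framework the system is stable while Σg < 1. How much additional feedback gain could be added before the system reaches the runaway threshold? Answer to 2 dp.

Current total gain = 0.00252 + 0.161 + 0.061 + 0.56 = 0.78452.
Margin to runaway = 1 − 0.78452 = 0.22.

0.22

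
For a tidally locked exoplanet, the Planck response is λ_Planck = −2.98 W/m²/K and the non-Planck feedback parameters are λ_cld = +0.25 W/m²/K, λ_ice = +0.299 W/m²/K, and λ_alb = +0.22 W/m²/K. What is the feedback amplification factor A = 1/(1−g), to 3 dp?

Convert to gains: g_cld = 0.25/2.98 = 0.08389; g_ice = 0.299/2.98 = 0.1003; g_alb = 0.22/2.98 = 0.07383.
Total gain g = 0.25802.
A = 1/(1 − 0.25802) = 1.348.

1.348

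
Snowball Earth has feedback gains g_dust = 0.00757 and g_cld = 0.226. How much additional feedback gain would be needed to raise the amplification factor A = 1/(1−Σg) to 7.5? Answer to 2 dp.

Current total gain = 0.23357.
Target gain for A = 7.5: g* = 1 − 1/7.5 = 0.8667.
Additional gain needed = 0.8667 − 0.23357 = 0.63.

0.63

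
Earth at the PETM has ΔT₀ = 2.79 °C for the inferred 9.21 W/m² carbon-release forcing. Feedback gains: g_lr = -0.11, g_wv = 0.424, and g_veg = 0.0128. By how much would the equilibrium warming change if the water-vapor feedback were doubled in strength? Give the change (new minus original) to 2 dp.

Original: g = 0.3268, ΔT = 2.79/(1−0.3268) = 4.1444 °C.
With doubled water-vapor: g' = 0.7508, ΔT' = 2.79/(1−0.7508) = 11.1958 °C.
Change = 11.1958 − 4.1444 = 7.05 °C.

7.05 °C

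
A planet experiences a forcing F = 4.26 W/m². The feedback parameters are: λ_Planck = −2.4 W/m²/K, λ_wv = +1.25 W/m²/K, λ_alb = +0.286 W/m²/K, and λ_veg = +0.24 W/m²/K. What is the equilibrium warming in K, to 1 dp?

6.8 K

Net feedback parameter λ = (−2.4) + (+1.25) + (+0.286) + (+0.24) = -0.624 W/m²/K.
ΔT = −F/λ = −4.26/(-0.624) = 6.8 K.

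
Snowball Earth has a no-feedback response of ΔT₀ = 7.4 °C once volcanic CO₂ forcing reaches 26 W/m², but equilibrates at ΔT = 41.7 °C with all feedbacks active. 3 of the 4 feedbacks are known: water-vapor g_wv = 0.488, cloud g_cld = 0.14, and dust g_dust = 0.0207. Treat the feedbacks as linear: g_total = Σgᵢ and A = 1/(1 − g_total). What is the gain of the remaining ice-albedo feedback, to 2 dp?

0.17

Amplification A = ΔT/ΔT₀ = 41.7/7.4 = 5.635.
Total gain g = 1 − 1/A = 1 − 1/5.635 = 0.8225.
Known gains sum to 0.488 + 0.14 + 0.0207 = 0.6487.
g_ice = 0.8225 − 0.6487 = 0.17.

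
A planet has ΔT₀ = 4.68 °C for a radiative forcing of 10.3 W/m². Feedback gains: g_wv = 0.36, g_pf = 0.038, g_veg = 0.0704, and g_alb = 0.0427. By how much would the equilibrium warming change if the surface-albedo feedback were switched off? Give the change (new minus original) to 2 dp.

Original: g = 0.5111, ΔT = 4.68/(1−0.5111) = 9.5725 °C.
Without surface-albedo: g' = 0.4684, ΔT' = 4.68/(1−0.4684) = 8.8036 °C.
Change = 8.8036 − 9.5725 = -0.77 °C.

-0.77 °C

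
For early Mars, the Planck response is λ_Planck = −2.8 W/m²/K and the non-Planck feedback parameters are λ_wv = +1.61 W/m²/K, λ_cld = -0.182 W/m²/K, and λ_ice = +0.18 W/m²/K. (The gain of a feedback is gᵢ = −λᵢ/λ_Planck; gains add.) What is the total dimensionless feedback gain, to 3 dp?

Convert to gains: g_wv = 1.61/2.8 = 0.575; g_cld = -0.182/2.8 = -0.065; g_ice = 0.18/2.8 = 0.06429.
Total gain g = 0.57429.

0.574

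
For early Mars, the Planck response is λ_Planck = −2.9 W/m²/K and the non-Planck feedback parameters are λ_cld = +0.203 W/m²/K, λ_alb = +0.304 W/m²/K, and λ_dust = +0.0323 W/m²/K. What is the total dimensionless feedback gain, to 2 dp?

0.19

Convert to gains: g_cld = 0.203/2.9 = 0.07; g_alb = 0.304/2.9 = 0.1048; g_dust = 0.0323/2.9 = 0.01114.
Total gain g = 0.18594.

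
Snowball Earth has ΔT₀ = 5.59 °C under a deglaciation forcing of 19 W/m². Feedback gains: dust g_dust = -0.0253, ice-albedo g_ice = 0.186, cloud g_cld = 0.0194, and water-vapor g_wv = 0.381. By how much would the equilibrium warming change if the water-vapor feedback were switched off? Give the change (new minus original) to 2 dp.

Original: g = 0.5611, ΔT = 5.59/(1−0.5611) = 12.7364 °C.
Without water-vapor: g' = 0.1801, ΔT' = 5.59/(1−0.1801) = 6.8179 °C.
Change = 6.8179 − 12.7364 = -5.92 °C.

-5.92 °C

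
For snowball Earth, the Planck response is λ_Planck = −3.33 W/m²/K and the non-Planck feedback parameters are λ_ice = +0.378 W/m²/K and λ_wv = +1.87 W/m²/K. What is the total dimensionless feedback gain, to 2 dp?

0.68

Convert to gains: g_ice = 0.378/3.33 = 0.1135; g_wv = 1.87/3.33 = 0.5616.
Total gain g = 0.6751.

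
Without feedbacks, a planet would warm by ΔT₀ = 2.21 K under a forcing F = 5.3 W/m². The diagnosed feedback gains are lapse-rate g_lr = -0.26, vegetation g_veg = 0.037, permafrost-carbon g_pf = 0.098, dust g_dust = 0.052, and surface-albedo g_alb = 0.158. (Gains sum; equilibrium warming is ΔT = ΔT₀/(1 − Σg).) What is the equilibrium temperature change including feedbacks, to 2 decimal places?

Total gain g = -0.26 + 0.037 + 0.098 + 0.052 + 0.158 = 0.085.
Amplification A = 1/(1 − 0.085) = 1.093.
ΔT = 2.21 × 1.093 = 2.42 K.

2.42 K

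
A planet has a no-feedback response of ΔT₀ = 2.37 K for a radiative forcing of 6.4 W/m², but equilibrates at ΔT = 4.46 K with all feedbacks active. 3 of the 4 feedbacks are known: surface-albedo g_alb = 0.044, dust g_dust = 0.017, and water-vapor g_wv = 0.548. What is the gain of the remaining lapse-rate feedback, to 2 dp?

-0.14

Amplification A = ΔT/ΔT₀ = 4.46/2.37 = 1.882.
Total gain g = 1 − 1/A = 1 − 1/1.882 = 0.4687.
Known gains sum to 0.044 + 0.017 + 0.548 = 0.609.
g_lr = 0.4687 − 0.609 = -0.14.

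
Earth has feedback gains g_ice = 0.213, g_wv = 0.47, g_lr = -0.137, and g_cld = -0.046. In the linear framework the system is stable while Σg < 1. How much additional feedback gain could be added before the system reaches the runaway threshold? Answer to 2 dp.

0.50

Current total gain = 0.213 + 0.47 − 0.137 − 0.046 = 0.5.
Margin to runaway = 1 − 0.5 = 0.50.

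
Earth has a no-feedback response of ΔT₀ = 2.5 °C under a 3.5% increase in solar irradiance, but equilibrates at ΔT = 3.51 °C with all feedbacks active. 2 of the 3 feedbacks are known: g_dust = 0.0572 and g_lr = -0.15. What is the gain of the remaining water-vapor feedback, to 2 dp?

0.38

Amplification A = ΔT/ΔT₀ = 3.51/2.5 = 1.404.
Total gain g = 1 − 1/A = 1 − 1/1.404 = 0.2877.
Known gains sum to 0.0572 − 0.15 = -0.0928.
g_wv = 0.2877 + 0.0928 = 0.38.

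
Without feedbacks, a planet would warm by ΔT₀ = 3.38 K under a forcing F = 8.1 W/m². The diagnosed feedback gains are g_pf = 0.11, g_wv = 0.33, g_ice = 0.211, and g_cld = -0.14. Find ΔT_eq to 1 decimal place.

6.9 K

Total gain g = 0.11 + 0.33 + 0.211 − 0.14 = 0.511.
Amplification A = 1/(1 − 0.511) = 2.045.
ΔT = 3.38 × 2.045 = 6.9 K.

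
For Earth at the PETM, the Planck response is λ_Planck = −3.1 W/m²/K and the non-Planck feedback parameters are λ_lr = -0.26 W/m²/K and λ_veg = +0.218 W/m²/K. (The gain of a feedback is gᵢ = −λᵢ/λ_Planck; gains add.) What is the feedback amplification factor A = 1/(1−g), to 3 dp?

0.987

Convert to gains: g_lr = -0.26/3.1 = -0.08387; g_veg = 0.218/3.1 = 0.07032.
Total gain g = -0.01355.
A = 1/(1 + 0.01355) = 0.987.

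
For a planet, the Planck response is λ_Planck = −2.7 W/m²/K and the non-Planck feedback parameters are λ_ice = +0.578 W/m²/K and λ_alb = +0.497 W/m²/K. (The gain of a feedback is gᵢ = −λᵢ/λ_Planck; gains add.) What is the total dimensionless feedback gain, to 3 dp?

Convert to gains: g_ice = 0.578/2.7 = 0.2141; g_alb = 0.497/2.7 = 0.1841.
Total gain g = 0.3982.

0.398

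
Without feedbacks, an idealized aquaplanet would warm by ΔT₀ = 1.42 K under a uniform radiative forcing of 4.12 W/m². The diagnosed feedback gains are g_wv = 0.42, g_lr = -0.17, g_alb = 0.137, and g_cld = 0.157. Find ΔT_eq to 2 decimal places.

3.11 K

Total gain g = 0.42 − 0.17 + 0.137 + 0.157 = 0.544.
Amplification A = 1/(1 − 0.544) = 2.193.
ΔT = 1.42 × 2.193 = 3.11 K.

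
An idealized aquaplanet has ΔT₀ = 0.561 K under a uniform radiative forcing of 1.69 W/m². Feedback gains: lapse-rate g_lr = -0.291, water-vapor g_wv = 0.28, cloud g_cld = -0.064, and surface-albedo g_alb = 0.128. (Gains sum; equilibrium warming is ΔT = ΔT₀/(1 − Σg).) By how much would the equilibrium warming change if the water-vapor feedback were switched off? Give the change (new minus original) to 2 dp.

-0.14 K

Original: g = 0.053, ΔT = 0.561/(1−0.053) = 0.5924 K.
Without water-vapor: g' = -0.227, ΔT' = 0.561/(1+0.227) = 0.4572 K.
Change = 0.4572 − 0.5924 = -0.14 K.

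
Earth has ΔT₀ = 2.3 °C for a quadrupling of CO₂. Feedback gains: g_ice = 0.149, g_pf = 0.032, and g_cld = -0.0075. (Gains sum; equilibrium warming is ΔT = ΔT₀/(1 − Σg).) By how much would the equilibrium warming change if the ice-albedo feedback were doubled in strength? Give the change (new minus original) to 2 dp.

0.61 °C

Original: g = 0.1735, ΔT = 2.3/(1−0.1735) = 2.7828 °C.
With doubled ice-albedo: g' = 0.3225, ΔT' = 2.3/(1−0.3225) = 3.3948 °C.
Change = 3.3948 − 2.7828 = 0.61 °C.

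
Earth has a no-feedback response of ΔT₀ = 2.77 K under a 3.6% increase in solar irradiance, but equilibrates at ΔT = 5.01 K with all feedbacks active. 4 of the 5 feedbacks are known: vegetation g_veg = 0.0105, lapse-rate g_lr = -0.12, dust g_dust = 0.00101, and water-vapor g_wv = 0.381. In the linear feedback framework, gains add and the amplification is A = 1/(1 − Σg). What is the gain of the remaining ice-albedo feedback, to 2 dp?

0.17

Amplification A = ΔT/ΔT₀ = 5.01/2.77 = 1.809.
Total gain g = 1 − 1/A = 1 − 1/1.809 = 0.4472.
Known gains sum to 0.0105 − 0.12 + 0.00101 + 0.381 = 0.27251.
g_ice = 0.4472 − 0.27251 = 0.17.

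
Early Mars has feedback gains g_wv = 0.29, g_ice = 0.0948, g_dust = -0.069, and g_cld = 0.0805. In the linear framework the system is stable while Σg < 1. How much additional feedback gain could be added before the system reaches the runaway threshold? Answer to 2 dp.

Current total gain = 0.29 + 0.0948 − 0.069 + 0.0805 = 0.3963.
Margin to runaway = 1 − 0.3963 = 0.60.

0.60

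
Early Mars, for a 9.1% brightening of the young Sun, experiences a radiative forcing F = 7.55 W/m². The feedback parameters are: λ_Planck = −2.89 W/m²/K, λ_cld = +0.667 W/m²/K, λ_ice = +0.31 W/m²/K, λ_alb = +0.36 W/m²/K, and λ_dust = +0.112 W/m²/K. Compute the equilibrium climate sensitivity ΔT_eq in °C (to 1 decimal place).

Net feedback parameter λ = (−2.89) + (+0.667) + (+0.31) + (+0.36) + (+0.112) = -1.441 W/m²/K.
ΔT = −F/λ = −7.55/(-1.441) = 5.2 °C.

5.2 °C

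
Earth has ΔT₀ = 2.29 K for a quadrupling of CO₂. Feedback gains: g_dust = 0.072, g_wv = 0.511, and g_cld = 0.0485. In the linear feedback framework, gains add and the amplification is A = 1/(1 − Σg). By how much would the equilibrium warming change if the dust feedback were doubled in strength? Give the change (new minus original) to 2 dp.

Original: g = 0.6315, ΔT = 2.29/(1−0.6315) = 6.2144 K.
With doubled dust: g' = 0.7035, ΔT' = 2.29/(1−0.7035) = 7.7234 K.
Change = 7.7234 − 6.2144 = 1.51 K.

1.51 K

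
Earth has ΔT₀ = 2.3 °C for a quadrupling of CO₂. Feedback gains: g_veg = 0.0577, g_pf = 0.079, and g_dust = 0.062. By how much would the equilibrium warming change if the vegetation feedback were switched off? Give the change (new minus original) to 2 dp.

Original: g = 0.1987, ΔT = 2.3/(1−0.1987) = 2.8703 °C.
Without vegetation: g' = 0.141, ΔT' = 2.3/(1−0.141) = 2.6775 °C.
Change = 2.6775 − 2.8703 = -0.19 °C.

-0.19 °C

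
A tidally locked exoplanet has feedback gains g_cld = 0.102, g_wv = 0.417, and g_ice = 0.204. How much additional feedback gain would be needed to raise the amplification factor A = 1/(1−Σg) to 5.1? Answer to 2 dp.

0.08

Current total gain = 0.723.
Target gain for A = 5.1: g* = 1 − 1/5.1 = 0.8039.
Additional gain needed = 0.8039 − 0.723 = 0.08.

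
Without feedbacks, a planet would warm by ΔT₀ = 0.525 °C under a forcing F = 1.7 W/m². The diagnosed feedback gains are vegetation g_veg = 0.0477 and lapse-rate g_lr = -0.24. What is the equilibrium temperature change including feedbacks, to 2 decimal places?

Total gain g = 0.0477 − 0.24 = -0.1923.
Amplification A = 1/(1 + 0.1923) = 0.8387.
ΔT = 0.525 × 0.8387 = 0.44 °C.

0.44 °C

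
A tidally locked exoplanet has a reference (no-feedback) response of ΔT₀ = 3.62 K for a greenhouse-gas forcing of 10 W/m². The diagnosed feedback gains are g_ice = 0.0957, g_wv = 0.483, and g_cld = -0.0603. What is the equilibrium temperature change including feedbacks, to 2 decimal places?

Total gain g = 0.0957 + 0.483 − 0.0603 = 0.5184.
Amplification A = 1/(1 − 0.5184) = 2.076.
ΔT = 3.62 × 2.076 = 7.52 K.

7.52 K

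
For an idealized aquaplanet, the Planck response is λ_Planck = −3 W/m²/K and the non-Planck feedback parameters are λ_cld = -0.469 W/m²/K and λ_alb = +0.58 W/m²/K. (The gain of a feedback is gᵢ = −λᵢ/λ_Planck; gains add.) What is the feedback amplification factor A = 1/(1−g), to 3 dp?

Convert to gains: g_cld = -0.469/3 = -0.1563; g_alb = 0.58/3 = 0.1933.
Total gain g = 0.037.
A = 1/(1 − 0.037) = 1.038.

1.038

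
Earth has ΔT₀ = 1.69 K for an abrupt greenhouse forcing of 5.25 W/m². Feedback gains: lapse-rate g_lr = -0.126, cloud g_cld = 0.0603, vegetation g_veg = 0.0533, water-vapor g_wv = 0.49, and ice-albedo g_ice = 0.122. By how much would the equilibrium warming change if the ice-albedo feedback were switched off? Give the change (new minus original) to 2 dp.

-0.99 K

Original: g = 0.5996, ΔT = 1.69/(1−0.5996) = 4.2208 K.
Without ice-albedo: g' = 0.4776, ΔT' = 1.69/(1−0.4776) = 3.2351 K.
Change = 3.2351 − 4.2208 = -0.99 K.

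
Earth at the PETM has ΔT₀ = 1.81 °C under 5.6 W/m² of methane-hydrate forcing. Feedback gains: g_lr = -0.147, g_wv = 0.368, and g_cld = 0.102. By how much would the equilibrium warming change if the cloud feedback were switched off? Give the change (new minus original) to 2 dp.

-0.35 °C

Original: g = 0.323, ΔT = 1.81/(1−0.323) = 2.6736 °C.
Without cloud: g' = 0.221, ΔT' = 1.81/(1−0.221) = 2.3235 °C.
Change = 2.3235 − 2.6736 = -0.35 °C.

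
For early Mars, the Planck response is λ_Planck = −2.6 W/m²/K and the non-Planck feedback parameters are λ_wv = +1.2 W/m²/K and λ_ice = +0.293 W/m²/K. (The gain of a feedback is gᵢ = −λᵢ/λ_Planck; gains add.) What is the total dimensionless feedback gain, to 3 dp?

Convert to gains: g_wv = 1.2/2.6 = 0.4615; g_ice = 0.293/2.6 = 0.1127.
Total gain g = 0.5742.

0.574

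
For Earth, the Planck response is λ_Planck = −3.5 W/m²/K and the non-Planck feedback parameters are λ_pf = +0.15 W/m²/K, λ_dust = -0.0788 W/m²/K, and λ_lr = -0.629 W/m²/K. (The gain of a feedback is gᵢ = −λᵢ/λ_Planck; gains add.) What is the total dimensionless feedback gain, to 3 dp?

Convert to gains: g_pf = 0.15/3.5 = 0.04286; g_dust = -0.0788/3.5 = -0.02251; g_lr = -0.629/3.5 = -0.1797.
Total gain g = -0.15935.

-0.159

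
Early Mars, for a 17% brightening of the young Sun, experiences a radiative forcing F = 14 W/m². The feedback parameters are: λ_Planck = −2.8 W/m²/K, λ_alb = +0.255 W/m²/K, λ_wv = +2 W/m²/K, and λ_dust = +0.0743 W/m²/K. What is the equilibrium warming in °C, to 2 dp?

29.74 °C

Net feedback parameter λ = (−2.8) + (+0.255) + (+2) + (+0.0743) = -0.4707 W/m²/K.
ΔT = −F/λ = −14/(-0.4707) = 29.74 °C.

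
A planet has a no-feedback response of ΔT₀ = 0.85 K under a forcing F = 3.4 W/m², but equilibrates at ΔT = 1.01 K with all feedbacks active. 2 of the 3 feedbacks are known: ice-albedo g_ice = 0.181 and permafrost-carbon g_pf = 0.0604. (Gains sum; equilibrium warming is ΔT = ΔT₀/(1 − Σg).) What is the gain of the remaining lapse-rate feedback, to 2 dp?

Amplification A = ΔT/ΔT₀ = 1.01/0.85 = 1.188.
Total gain g = 1 − 1/A = 1 − 1/1.188 = 0.1582.
Known gains sum to 0.181 + 0.0604 = 0.2414.
g_lr = 0.1582 − 0.2414 = -0.08.

-0.08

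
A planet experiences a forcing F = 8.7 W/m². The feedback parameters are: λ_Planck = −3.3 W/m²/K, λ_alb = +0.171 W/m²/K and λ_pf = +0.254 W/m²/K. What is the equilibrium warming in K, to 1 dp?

Net feedback parameter λ = (−3.3) + (+0.171) + (+0.254) = -2.875 W/m²/K.
ΔT = −F/λ = −8.7/(-2.875) = 3.0 K.

3.0 K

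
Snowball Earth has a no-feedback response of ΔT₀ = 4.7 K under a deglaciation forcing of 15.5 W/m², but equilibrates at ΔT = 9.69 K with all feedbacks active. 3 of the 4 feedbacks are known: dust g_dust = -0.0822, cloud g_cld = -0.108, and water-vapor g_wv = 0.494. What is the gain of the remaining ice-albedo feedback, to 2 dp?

0.21

Amplification A = ΔT/ΔT₀ = 9.69/4.7 = 2.062.
Total gain g = 1 − 1/A = 1 − 1/2.062 = 0.515.
Known gains sum to -0.0822 − 0.108 + 0.494 = 0.3038.
g_ice = 0.515 − 0.3038 = 0.21.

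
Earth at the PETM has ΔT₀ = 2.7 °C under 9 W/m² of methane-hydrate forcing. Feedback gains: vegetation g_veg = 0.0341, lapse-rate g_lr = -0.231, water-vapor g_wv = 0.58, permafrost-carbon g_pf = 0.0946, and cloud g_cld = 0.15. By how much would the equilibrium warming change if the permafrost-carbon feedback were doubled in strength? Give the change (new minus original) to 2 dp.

2.47 °C

Original: g = 0.6277, ΔT = 2.7/(1−0.6277) = 7.2522 °C.
With doubled permafrost-carbon: g' = 0.7223, ΔT' = 2.7/(1−0.7223) = 9.7227 °C.
Change = 9.7227 − 7.2522 = 2.47 °C.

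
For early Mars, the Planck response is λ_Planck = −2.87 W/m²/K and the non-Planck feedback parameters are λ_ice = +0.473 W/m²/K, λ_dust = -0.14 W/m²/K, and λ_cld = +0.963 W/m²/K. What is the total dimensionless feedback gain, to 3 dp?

Convert to gains: g_ice = 0.473/2.87 = 0.1648; g_dust = -0.14/2.87 = -0.04878; g_cld = 0.963/2.87 = 0.3355.
Total gain g = 0.45152.

0.452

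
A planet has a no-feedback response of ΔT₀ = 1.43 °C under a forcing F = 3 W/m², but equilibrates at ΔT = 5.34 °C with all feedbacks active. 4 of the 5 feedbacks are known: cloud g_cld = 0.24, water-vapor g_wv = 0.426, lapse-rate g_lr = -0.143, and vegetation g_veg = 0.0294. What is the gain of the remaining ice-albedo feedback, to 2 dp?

0.18

Amplification A = ΔT/ΔT₀ = 5.34/1.43 = 3.734.
Total gain g = 1 − 1/A = 1 − 1/3.734 = 0.7322.
Known gains sum to 0.24 + 0.426 − 0.143 + 0.0294 = 0.5524.
g_ice = 0.7322 − 0.5524 = 0.18.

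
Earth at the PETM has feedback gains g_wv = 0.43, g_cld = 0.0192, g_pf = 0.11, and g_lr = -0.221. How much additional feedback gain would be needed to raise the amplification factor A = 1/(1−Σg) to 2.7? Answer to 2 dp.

0.29

Current total gain = 0.3382.
Target gain for A = 2.7: g* = 1 − 1/2.7 = 0.6296.
Additional gain needed = 0.6296 − 0.3382 = 0.29.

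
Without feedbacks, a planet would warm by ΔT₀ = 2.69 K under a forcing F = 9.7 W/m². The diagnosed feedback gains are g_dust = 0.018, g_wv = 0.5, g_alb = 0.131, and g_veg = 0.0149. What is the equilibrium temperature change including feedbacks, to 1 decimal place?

8.0 K

Total gain g = 0.018 + 0.5 + 0.131 + 0.0149 = 0.6639.
Amplification A = 1/(1 − 0.6639) = 2.975.
ΔT = 2.69 × 2.975 = 8.0 K.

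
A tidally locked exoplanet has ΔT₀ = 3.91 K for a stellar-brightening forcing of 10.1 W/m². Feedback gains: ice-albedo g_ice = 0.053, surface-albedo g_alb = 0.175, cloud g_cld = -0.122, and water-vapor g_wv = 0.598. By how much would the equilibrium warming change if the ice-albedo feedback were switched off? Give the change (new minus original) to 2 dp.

Original: g = 0.704, ΔT = 3.91/(1−0.704) = 13.2095 K.
Without ice-albedo: g' = 0.651, ΔT' = 3.91/(1−0.651) = 11.2034 K.
Change = 11.2034 − 13.2095 = -2.01 K.

-2.01 K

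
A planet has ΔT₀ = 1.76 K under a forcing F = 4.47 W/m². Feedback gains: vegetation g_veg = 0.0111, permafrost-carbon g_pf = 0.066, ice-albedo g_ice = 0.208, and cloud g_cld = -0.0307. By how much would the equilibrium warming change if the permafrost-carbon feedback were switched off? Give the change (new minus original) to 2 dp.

Original: g = 0.2544, ΔT = 1.76/(1−0.2544) = 2.3605 K.
Without permafrost-carbon: g' = 0.1884, ΔT' = 1.76/(1−0.1884) = 2.1686 K.
Change = 2.1686 − 2.3605 = -0.19 K.

-0.19 K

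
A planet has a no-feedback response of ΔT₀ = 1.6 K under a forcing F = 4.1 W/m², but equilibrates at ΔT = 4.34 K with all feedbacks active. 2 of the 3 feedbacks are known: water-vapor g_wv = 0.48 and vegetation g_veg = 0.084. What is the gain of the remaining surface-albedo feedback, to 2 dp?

Amplification A = ΔT/ΔT₀ = 4.34/1.6 = 2.712.
Total gain g = 1 − 1/A = 1 − 1/2.712 = 0.6313.
Known gains sum to 0.48 + 0.084 = 0.564.
g_alb = 0.6313 − 0.564 = 0.07.

0.07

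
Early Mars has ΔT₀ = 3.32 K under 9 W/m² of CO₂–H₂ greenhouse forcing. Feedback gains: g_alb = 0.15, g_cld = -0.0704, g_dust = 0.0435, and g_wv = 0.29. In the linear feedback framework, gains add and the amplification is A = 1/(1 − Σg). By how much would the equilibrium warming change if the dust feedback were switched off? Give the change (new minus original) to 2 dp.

Original: g = 0.4131, ΔT = 3.32/(1−0.4131) = 5.6568 K.
Without dust: g' = 0.3696, ΔT' = 3.32/(1−0.3696) = 5.2665 K.
Change = 5.2665 − 5.6568 = -0.39 K.

-0.39 K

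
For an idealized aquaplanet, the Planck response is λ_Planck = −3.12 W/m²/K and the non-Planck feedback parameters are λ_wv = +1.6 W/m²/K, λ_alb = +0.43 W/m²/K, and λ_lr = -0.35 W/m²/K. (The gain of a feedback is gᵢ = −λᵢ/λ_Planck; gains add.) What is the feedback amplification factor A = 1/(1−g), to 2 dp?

2.17

Convert to gains: g_wv = 1.6/3.12 = 0.5128; g_alb = 0.43/3.12 = 0.1378; g_lr = -0.35/3.12 = -0.1122.
Total gain g = 0.5384.
A = 1/(1 − 0.5384) = 2.17.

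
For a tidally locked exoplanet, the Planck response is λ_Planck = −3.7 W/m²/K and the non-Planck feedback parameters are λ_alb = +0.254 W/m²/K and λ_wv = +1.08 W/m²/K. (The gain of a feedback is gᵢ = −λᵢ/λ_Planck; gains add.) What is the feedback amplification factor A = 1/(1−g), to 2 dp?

Convert to gains: g_alb = 0.254/3.7 = 0.06865; g_wv = 1.08/3.7 = 0.2919.
Total gain g = 0.36055.
A = 1/(1 − 0.36055) = 1.56.

1.56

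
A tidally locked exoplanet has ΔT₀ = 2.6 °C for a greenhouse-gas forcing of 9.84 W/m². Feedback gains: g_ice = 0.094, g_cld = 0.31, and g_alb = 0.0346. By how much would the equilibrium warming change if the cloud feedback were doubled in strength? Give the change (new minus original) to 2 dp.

Original: g = 0.4386, ΔT = 2.6/(1−0.4386) = 4.6313 °C.
With doubled cloud: g' = 0.7486, ΔT' = 2.6/(1−0.7486) = 10.3421 °C.
Change = 10.3421 − 4.6313 = 5.71 °C.

5.71 °C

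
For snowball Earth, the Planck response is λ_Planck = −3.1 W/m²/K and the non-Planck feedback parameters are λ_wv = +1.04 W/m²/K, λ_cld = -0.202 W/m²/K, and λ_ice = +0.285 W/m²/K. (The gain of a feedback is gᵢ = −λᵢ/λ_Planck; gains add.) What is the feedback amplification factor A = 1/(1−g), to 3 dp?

Convert to gains: g_wv = 1.04/3.1 = 0.3355; g_cld = -0.202/3.1 = -0.06516; g_ice = 0.285/3.1 = 0.09194.
Total gain g = 0.36228.
A = 1/(1 − 0.36228) = 1.568.

1.568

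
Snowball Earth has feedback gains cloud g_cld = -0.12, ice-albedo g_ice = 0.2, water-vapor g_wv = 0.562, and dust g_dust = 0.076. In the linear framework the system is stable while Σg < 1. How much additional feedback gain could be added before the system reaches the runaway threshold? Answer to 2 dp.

0.28

Current total gain = -0.12 + 0.2 + 0.562 + 0.076 = 0.718.
Margin to runaway = 1 − 0.718 = 0.28.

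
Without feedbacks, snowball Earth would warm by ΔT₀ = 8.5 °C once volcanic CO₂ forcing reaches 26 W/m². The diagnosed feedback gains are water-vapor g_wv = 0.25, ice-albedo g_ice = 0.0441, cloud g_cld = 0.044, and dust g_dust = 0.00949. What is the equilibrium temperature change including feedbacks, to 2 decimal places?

13.03 °C

Total gain g = 0.25 + 0.0441 + 0.044 + 0.00949 = 0.34759.
Amplification A = 1/(1 − 0.34759) = 1.533.
ΔT = 8.5 × 1.533 = 13.03 °C.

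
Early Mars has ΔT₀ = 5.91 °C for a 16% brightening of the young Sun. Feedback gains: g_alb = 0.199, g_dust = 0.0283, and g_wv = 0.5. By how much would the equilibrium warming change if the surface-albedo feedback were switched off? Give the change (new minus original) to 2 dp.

-9.14 °C

Original: g = 0.7273, ΔT = 5.91/(1−0.7273) = 21.6722 °C.
Without surface-albedo: g' = 0.5283, ΔT' = 5.91/(1−0.5283) = 12.5291 °C.
Change = 12.5291 − 21.6722 = -9.14 °C.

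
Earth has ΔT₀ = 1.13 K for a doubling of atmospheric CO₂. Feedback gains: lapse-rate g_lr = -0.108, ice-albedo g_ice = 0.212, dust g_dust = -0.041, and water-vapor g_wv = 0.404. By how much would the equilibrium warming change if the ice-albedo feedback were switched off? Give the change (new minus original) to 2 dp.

-0.60 K

Original: g = 0.467, ΔT = 1.13/(1−0.467) = 2.1201 K.
Without ice-albedo: g' = 0.255, ΔT' = 1.13/(1−0.255) = 1.5168 K.
Change = 1.5168 − 2.1201 = -0.60 K.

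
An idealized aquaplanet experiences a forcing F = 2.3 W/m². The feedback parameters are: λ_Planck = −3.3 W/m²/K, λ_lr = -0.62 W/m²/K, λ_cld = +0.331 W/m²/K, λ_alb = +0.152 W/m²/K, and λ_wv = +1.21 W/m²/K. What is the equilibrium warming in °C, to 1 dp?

1.0 °C

Net feedback parameter λ = (−3.3) + (-0.62) + (+0.331) + (+0.152) + (+1.21) = -2.227 W/m²/K.
ΔT = −F/λ = −2.3/(-2.227) = 1.0 °C.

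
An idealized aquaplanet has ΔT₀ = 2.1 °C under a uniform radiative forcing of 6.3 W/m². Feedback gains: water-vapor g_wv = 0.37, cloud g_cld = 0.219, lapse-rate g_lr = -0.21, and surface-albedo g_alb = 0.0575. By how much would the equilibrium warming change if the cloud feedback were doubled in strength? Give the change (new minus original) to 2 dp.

Original: g = 0.4365, ΔT = 2.1/(1−0.4365) = 3.7267 °C.
With doubled cloud: g' = 0.6555, ΔT' = 2.1/(1−0.6555) = 6.0958 °C.
Change = 6.0958 − 3.7267 = 2.37 °C.

2.37 °C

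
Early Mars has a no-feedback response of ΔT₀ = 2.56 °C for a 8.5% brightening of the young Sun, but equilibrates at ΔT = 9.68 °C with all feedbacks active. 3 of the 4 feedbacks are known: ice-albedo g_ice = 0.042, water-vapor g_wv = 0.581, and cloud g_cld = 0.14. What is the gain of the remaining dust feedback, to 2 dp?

-0.03

Amplification A = ΔT/ΔT₀ = 9.68/2.56 = 3.781.
Total gain g = 1 − 1/A = 1 − 1/3.781 = 0.7355.
Known gains sum to 0.042 + 0.581 + 0.14 = 0.763.
g_dust = 0.7355 − 0.763 = -0.03.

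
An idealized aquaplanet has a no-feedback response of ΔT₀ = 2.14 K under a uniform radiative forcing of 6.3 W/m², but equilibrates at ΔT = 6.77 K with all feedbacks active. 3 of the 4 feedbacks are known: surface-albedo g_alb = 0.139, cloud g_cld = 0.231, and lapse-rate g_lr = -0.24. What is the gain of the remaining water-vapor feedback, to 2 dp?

Amplification A = ΔT/ΔT₀ = 6.77/2.14 = 3.164.
Total gain g = 1 − 1/A = 1 − 1/3.164 = 0.6839.
Known gains sum to 0.139 + 0.231 − 0.24 = 0.13.
g_wv = 0.6839 − 0.13 = 0.55.

0.55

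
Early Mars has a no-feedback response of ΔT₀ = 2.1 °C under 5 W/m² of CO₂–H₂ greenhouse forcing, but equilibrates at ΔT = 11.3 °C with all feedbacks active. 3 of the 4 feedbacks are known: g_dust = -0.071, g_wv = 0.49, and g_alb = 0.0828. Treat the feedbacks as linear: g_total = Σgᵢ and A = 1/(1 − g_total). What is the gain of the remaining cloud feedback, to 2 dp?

Amplification A = ΔT/ΔT₀ = 11.3/2.1 = 5.381.
Total gain g = 1 − 1/A = 1 − 1/5.381 = 0.8142.
Known gains sum to -0.071 + 0.49 + 0.0828 = 0.5018.
g_cld = 0.8142 − 0.5018 = 0.31.

0.31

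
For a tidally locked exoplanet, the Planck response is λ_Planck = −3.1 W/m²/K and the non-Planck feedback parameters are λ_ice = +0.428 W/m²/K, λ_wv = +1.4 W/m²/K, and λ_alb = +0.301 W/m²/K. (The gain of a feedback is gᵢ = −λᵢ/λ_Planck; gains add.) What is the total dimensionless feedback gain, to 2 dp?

Convert to gains: g_ice = 0.428/3.1 = 0.1381; g_wv = 1.4/3.1 = 0.4516; g_alb = 0.301/3.1 = 0.0971.
Total gain g = 0.6868.

0.69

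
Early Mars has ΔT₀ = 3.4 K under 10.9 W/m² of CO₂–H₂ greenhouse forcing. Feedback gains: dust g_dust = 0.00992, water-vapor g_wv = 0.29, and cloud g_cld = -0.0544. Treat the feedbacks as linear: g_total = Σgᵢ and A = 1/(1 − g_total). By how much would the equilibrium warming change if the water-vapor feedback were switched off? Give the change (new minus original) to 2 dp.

-1.25 K

Original: g = 0.24552, ΔT = 3.4/(1−0.24552) = 4.5064 K.
Without water-vapor: g' = -0.04448, ΔT' = 3.4/(1+0.04448) = 3.2552 K.
Change = 3.2552 − 4.5064 = -1.25 K.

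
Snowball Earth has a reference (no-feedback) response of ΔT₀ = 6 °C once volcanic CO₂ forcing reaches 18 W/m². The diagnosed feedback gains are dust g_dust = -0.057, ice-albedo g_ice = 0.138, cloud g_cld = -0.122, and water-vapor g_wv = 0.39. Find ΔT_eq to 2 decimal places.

Total gain g = -0.057 + 0.138 − 0.122 + 0.39 = 0.349.
Amplification A = 1/(1 − 0.349) = 1.536.
ΔT = 6 × 1.536 = 9.22 °C.

9.22 °C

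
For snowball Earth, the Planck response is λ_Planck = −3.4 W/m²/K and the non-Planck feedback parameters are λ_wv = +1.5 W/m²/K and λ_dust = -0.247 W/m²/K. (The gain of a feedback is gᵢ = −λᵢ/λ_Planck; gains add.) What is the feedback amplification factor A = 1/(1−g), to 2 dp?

Convert to gains: g_wv = 1.5/3.4 = 0.4412; g_dust = -0.247/3.4 = -0.07265.
Total gain g = 0.36855.
A = 1/(1 − 0.36855) = 1.58.

1.58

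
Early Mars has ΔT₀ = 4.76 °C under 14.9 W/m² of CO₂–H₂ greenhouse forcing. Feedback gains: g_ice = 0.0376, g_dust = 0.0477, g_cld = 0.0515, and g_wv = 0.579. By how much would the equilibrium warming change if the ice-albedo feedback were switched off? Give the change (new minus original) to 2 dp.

Original: g = 0.7158, ΔT = 4.76/(1−0.7158) = 16.7488 °C.
Without ice-albedo: g' = 0.6782, ΔT' = 4.76/(1−0.6782) = 14.7918 °C.
Change = 14.7918 − 16.7488 = -1.96 °C.

-1.96 °C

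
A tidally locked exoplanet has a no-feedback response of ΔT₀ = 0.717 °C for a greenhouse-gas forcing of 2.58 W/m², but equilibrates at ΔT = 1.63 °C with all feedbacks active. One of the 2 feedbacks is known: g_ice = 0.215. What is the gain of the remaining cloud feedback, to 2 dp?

Amplification A = ΔT/ΔT₀ = 1.63/0.717 = 2.273.
Total gain g = 1 − 1/A = 1 − 1/2.273 = 0.5601.
The known gain is 0.215.
g_cld = 0.5601 − 0.215 = 0.35.

0.35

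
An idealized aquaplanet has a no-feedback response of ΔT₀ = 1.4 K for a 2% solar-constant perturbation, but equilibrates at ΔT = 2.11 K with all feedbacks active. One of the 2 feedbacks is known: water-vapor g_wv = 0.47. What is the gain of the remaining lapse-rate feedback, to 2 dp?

-0.13

Amplification A = ΔT/ΔT₀ = 2.11/1.4 = 1.507.
Total gain g = 1 − 1/A = 1 − 1/1.507 = 0.3364.
The known gain is 0.47.
g_lr = 0.3364 − 0.47 = -0.13.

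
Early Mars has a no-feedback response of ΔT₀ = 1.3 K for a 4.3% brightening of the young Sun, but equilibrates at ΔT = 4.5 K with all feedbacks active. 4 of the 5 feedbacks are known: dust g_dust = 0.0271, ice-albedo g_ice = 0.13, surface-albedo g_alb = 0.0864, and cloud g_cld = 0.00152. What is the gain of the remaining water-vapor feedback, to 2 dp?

0.47

Amplification A = ΔT/ΔT₀ = 4.5/1.3 = 3.462.
Total gain g = 1 − 1/A = 1 − 1/3.462 = 0.7111.
Known gains sum to 0.0271 + 0.13 + 0.0864 + 0.00152 = 0.24502.
g_wv = 0.7111 − 0.24502 = 0.47.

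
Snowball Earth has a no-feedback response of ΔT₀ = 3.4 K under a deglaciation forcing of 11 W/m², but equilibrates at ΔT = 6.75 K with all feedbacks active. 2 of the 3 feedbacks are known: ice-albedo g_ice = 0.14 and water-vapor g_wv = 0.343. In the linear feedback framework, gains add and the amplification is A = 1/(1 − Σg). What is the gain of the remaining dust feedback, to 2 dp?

0.01

Amplification A = ΔT/ΔT₀ = 6.75/3.4 = 1.985.
Total gain g = 1 − 1/A = 1 − 1/1.985 = 0.4962.
Known gains sum to 0.14 + 0.343 = 0.483.
g_dust = 0.4962 − 0.483 = 0.01.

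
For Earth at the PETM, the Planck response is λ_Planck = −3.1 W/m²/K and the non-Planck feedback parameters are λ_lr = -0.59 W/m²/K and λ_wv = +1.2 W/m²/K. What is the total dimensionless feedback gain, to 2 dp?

0.20

Convert to gains: g_lr = -0.59/3.1 = -0.1903; g_wv = 1.2/3.1 = 0.3871.
Total gain g = 0.1968.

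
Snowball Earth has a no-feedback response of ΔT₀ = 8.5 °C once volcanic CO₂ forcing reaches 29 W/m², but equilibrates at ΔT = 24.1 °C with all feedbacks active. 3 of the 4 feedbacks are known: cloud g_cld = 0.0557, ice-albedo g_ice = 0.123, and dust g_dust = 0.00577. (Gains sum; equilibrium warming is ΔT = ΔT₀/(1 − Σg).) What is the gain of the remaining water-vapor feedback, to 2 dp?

0.46

Amplification A = ΔT/ΔT₀ = 24.1/8.5 = 2.835.
Total gain g = 1 − 1/A = 1 − 1/2.835 = 0.6473.
Known gains sum to 0.0557 + 0.123 + 0.00577 = 0.18447.
g_wv = 0.6473 − 0.18447 = 0.46.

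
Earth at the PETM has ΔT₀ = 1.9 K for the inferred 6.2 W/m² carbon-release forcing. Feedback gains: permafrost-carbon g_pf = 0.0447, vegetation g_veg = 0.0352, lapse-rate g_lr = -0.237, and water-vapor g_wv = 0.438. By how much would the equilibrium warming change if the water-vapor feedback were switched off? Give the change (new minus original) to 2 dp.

Original: g = 0.2809, ΔT = 1.9/(1−0.2809) = 2.6422 K.
Without water-vapor: g' = -0.1571, ΔT' = 1.9/(1+0.1571) = 1.6420 K.
Change = 1.6420 − 2.6422 = -1.00 K.

-1.00 K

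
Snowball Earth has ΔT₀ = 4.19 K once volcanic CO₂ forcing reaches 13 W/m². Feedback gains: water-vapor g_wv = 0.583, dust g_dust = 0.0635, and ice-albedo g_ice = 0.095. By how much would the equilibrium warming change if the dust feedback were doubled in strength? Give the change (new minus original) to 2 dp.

5.28 K

Original: g = 0.7415, ΔT = 4.19/(1−0.7415) = 16.2089 K.
With doubled dust: g' = 0.805, ΔT' = 4.19/(1−0.805) = 21.4872 K.
Change = 21.4872 − 16.2089 = 5.28 K.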